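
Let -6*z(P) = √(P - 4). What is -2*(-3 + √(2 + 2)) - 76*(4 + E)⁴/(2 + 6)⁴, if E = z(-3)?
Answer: -3190819/1327104 + 10811*I*√7/13824 ≈ -2.4043 + 2.0691*I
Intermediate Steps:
z(P) = -√(-4 + P)/6 (z(P) = -√(P - 4)/6 = -√(-4 + P)/6)
E = -I*√7/6 (E = -√(-4 - 3)/6 = -I*√7/6 ≈ -0.44096*I)
-2*(-3 + √(2 + 2)) - 76*(4 + E)⁴/(2 + 6)⁴ = -2*(-3 + √(2 + 2)) - 76*(4 - I*√7/6)⁴/(2 + 6)⁴ = -2*(-3 + √4) - 76*(4 - I*√7/6)⁴/4096 = -2*(-3 + 2) - 76*(4 - I*√7/6)⁴/4096 = -2*(-1) - 76*(½ - I*√7/48)⁴ = 2 - 76*(½ - I*√7/48)⁴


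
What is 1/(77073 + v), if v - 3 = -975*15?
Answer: 1/62451 ≈ 1.6013e-5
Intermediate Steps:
v = -14622 (v = 3 - 975*15 = 3 - 14625 = -14622)
1/(77073 + v) = 1/(77073 - 14622) = 1/62451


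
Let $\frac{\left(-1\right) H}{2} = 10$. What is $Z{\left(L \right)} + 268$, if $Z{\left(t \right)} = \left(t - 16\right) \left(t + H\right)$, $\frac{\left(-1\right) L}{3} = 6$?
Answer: $1560$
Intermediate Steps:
$H = -20$ ($H = \left(-2\right) 10 = -20$)
$L = -18$ ($L = \left(-3\right) 6 = -18$)
$Z{\left(t \right)} = \left(-20 + t\right) \left(-16 + t\right)$ ($Z{\left(t \right)} = \left(t - 16\right) \left(t - 20\right) = \left(-16 + t\right) \left(-20 + t\right) = \left(-20 + t\right) \left(-16 + t\right)$)
$Z{\left(L \right)} + 268 = \left(320 + \left(-18\right)^{2} - -648\right) + 268 = \left(320 + 324 + 648\right) + 268 = 1292 + 268 = 1560$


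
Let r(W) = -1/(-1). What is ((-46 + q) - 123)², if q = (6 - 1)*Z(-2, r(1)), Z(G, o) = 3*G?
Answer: 39601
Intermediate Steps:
r(W) = 1 (r(W) = -1*(-1) = 1)
q = -30 (q = (6 - 1)*(3*(-2)) = 5*(-6) = -30)
((-46 + q) - 123)² = ((-46 - 30) - 123)² = (-76 - 123)² = (-199)² = 39601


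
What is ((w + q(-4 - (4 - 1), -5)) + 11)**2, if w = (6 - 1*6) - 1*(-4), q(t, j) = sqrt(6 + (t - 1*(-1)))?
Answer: 225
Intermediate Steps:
q(t, j) = sqrt(7 + t) (q(t, j) = sqrt(6 + (t + 1)) = sqrt(6 + (1 + t)) = sqrt(7 + t))
w = 4 (w = (6 - 6) + 4 = 0 + 4 = 4)
((w + q(-4 - (4 - 1), -5)) + 11)**2 = ((4 + sqrt(7 + (-4 - (4 - 1)))) + 11)**2 = ((4 + sqrt(7 + (-4 - 1*3))) + 11)**2 = ((4 + sqrt(7 + (-4 - 3))) + 11)**2 = ((4 + sqrt(7 - 7)) + 11)**2 = ((4 + sqrt(0)) + 11)**2 = ((4 + 0) + 11)**2 = (4 + 11)**2 = 15**2 = 225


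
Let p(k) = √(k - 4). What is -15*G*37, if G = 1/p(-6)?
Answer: 111*I*√10/2 ≈ 175.51*I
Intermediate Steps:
p(k) = √(-4 + k)
G = -I*√10/10 (G = 1/(√(-4 - 6)) = 1/(√(-10)) = 1/(I*√10) = -I*√10/10 ≈ -0.31623*I)
-15*G*37 = -(-3)*I*√10/2*37 = (3*I*√10/2)*37 = 111*I*√10/2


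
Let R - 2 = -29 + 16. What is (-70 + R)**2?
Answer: 6561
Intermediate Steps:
R = -11 (R = 2 + (-29 + 16) = 2 - 13 = -11)
(-70 + R)**2 = (-70 - 11)**2 = (-81)**2 = 6561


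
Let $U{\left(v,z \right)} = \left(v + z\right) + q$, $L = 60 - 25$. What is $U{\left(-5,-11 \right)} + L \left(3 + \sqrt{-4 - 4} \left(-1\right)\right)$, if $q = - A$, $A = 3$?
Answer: $86 - 70 i \sqrt{2} \approx 86.0 - 98.995 i$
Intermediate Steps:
$L = 35$ ($L = 60 - 25 = 35$)
$q = -3$ ($q = \left(-1\right) 3 = -3$)
$U{\left(v,z \right)} = -3 + v + z$ ($U{\left(v,z \right)} = \left(v + z\right) - 3 = -3 + v + z$)
$U{\left(-5,-11 \right)} + L \left(3 + \sqrt{-4 - 4} \left(-1\right)\right) = \left(-3 - 5 - 11\right) + 35 \left(3 + \sqrt{-4 - 4} \left(-1\right)\right) = -19 + 35 \left(3 + \sqrt{-8} \left(-1\right)\right) = -19 + 35 \left(3 + 2 i \sqrt{2} \left(-1\right)\right) = -19 + 35 \left(3 - 2 i \sqrt{2}\right) = -19 + \left(105 - 70 i \sqrt{2}\right) = 86 - 70 i \sqrt{2}$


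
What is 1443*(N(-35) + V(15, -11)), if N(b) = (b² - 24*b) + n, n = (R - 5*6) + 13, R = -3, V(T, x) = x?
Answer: 2935062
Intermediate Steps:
n = -20 (n = (-3 - 5*6) + 13 = (-3 - 30) + 13 = -33 + 13 = -20)
N(b) = -20 + b² - 24*b (N(b) = (b² - 24*b) - 20 = -20 + b² - 24*b)
1443*(N(-35) + V(15, -11)) = 1443*((-20 + (-35)² - 24*(-35)) - 11) = 1443*((-20 + 1225 + 840) - 11) = 1443*(2045 - 11) = 1443*2034 = 2935062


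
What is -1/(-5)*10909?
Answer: 10909/5 ≈ 2181.8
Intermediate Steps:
-1/(-5)*10909 = -1*(-1/5)*10909 = (1/5)*10909 = 10909/5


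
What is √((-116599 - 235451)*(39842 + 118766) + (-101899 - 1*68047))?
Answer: I*√55838116346 ≈ 2.363e+5*I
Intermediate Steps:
√((-116599 - 235451)*(39842 + 118766) + (-101899 - 1*68047)) = √(-352050*158608 + (-101899 - 68047)) = √(-55837946400 - 169946) = √(-55838116346) = I*√55838116346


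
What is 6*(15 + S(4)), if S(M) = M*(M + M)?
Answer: 282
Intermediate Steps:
S(M) = 2*M**2 (S(M) = M*(2*M) = 2*M**2)
6*(15 + S(4)) = 6*(15 + 2*4**2) = 6*(15 + 2*16) = 6*(15 + 32) = 6*47 = 282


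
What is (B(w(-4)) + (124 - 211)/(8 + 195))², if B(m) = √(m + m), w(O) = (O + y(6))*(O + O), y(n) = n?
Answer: (-3 + 28*I*√2)²/49 ≈ -31.816 - 4.8487*I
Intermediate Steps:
w(O) = 2*O*(6 + O) (w(O) = (O + 6)*(O + O) = (6 + O)*(2*O) = 2*O*(6 + O))
B(m) = √2*√m (B(m) = √(2*m) = √2*√m)
(B(w(-4)) + (124 - 211)/(8 + 195))² = (√2*√(2*(-4)*(6 - 4)) + (124 - 211)/(8 + 195))² = (√2*√(2*(-4)*2) - 87/203)² = (√2*√(-16) - 87*1/203)² = (√2*(4*I) - 3/7)² = (4*I*√2 - 3/7)² = (-3/7 + 4*I*√2)²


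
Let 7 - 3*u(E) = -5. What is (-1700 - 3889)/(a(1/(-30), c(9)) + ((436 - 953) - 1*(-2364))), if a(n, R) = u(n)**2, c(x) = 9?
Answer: -3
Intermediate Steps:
u(E) = 4 (u(E) = 7/3 - 1/3*(-5) = 7/3 + 5/3 = 4)
a(n, R) = 16 (a(n, R) = 4**2 = 16)
(-1700 - 3889)/(a(1/(-30), c(9)) + ((436 - 953) - 1*(-2364))) = (-1700 - 3889)/(16 + ((436 - 953) - 1*(-2364))) = -5589/(16 + (-517 + 2364)) = -5589/(16 + 1847) = -5589/1863 = -5589*1/1863 = -3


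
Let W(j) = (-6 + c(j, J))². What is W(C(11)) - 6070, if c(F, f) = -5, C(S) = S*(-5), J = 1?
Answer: -5949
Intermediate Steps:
C(S) = -5*S
W(j) = 121 (W(j) = (-6 - 5)² = (-11)² = 121)
W(C(11)) - 6070 = 121 - 6070 = -5949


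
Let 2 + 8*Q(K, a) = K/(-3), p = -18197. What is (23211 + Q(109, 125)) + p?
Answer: 120221/24 ≈ 5009.2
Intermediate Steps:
Q(K, a) = -¼ - K/24 (Q(K, a) = -¼ + (K/(-3))/8 = -¼ + (K*(-⅓))/8 = -¼ + (-K/3)/8 = -¼ - K/24)
(23211 + Q(109, 125)) + p = (23211 + (-¼ - 1/24*109)) - 18197 = (23211 + (-¼ - 109/24)) - 18197 = (23211 - 115/24) - 18197 = 556949/24 - 18197 = 120221/24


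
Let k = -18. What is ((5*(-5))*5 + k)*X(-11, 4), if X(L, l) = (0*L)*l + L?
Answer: 1573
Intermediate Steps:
X(L, l) = L (X(L, l) = 0*l + L = 0 + L = L)
((5*(-5))*5 + k)*X(-11, 4) = ((5*(-5))*5 - 18)*(-11) = (-25*5 - 18)*(-11) = (-125 - 18)*(-11) = -143*(-11) = 1573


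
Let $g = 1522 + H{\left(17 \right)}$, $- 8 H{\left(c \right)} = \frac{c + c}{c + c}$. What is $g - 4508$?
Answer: $- \frac{23889}{8} \approx -2986.1$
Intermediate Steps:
$H{\left(c \right)} = - \frac{1}{8}$ ($H{\left(c \right)} = - \frac{\left(c + c\right) \frac{1}{c + c}}{8} = - \frac{2 c \frac{1}{2 c}}{8} = \left(- \frac{1}{8}\right) 1 = - \frac{1}{8}$)
$g = \frac{12175}{8}$ ($g = 1522 - \frac{1}{8} = \frac{12175}{8} \approx 1521.9$)
$g - 4508 = \frac{12175}{8} - 4508 = - \frac{23889}{8}$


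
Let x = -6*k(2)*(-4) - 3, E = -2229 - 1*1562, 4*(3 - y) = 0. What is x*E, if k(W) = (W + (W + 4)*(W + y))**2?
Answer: -93156243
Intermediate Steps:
y = 3 (y = 3 - 1/4*0 = 3 + 0 = 3)
k(W) = (W + (3 + W)*(4 + W))**2 (k(W) = (W + (W + 4)*(W + 3))**2 = (W + (4 + W)*(3 + W))**2 = (W + (3 + W)*(4 + W))**2)
E = -3791 (E = -2229 - 1562 = -3791)
x = 24573 (x = -6*(12 + 2**2 + 8*2)**2*(-4) - 3 = -6*(12 + 4 + 16)**2*(-4) - 3 = -6*32**2*(-4) - 3 = -6144*(-4) - 3 = -6*(-4096) - 3 = 24576 - 3 = 24573)
x*E = 24573*(-3791) = -93156243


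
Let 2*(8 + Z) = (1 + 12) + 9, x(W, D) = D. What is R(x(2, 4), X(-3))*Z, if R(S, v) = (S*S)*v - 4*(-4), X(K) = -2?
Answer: -48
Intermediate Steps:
Z = 3 (Z = -8 + ((1 + 12) + 9)/2 = -8 + (13 + 9)/2 = -8 + (1/2)*22 = -8 + 11 = 3)
R(S, v) = 16 + v*S**2 (R(S, v) = S**2*v + 16 = v*S**2 + 16 = 16 + v*S**2)
R(x(2, 4), X(-3))*Z = (16 - 2*4**2)*3 = (16 - 2*16)*3 = (16 - 32)*3 = -16*3 = -48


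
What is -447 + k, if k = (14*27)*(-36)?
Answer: -14055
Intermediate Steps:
k = -13608 (k = 378*(-36) = -13608)
-447 + k = -447 - 13608 = -14055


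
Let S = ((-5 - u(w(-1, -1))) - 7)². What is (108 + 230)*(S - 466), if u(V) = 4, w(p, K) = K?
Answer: -70980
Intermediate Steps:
S = 256 (S = ((-5 - 1*4) - 7)² = ((-5 - 4) - 7)² = (-9 - 7)² = (-16)² = 256)
(108 + 230)*(S - 466) = (108 + 230)*(256 - 466) = 338*(-210) = -70980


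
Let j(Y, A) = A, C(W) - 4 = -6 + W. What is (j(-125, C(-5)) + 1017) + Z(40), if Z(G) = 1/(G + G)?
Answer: 80801/80 ≈ 1010.0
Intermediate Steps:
C(W) = -2 + W (C(W) = 4 + (-6 + W) = -2 + W)
Z(G) = 1/(2*G)
(j(-125, C(-5)) + 1017) + Z(40) = ((-2 - 5) + 1017) + (½)/40 = (-7 + 1017) + (½)*(1/40) = 1010 + 1/80 = 80801/80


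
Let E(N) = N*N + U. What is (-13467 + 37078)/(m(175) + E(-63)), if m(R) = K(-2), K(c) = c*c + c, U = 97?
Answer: 23611/4068 ≈ 5.8041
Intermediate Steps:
K(c) = c + c² (K(c) = c² + c = c + c²)
m(R) = 2 (m(R) = -2*(1 - 2) = -2*(-1) = 2)
E(N) = 97 + N² (E(N) = N*N + 97 = N² + 97 = 97 + N²)
(-13467 + 37078)/(m(175) + E(-63)) = (-13467 + 37078)/(2 + (97 + (-63)²)) = 23611/(2 + (97 + 3969)) = 23611/(2 + 4066) = 23611/4068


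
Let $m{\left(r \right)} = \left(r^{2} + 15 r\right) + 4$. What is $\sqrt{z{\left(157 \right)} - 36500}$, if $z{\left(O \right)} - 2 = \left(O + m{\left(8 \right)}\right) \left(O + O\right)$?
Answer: $2 \sqrt{17958} \approx 268.02$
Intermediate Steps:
$m{\left(r \right)} = 4 + r^{2} + 15 r$
$z{\left(O \right)} = 2 + 2 O \left(188 + O\right)$ ($z{\left(O \right)} = 2 + \left(O + \left(4 + 8^{2} + 15 \cdot 8\right)\right) \left(O + O\right) = 2 + \left(O + \left(4 + 64 + 120\right)\right) 2 O = 2 + \left(O + 188\right) 2 O = 2 + \left(188 + O\right) 2 O = 2 + 2 O \left(188 + O\right)$)
$\sqrt{z{\left(157 \right)} - 36500} = \sqrt{\left(2 + 2 \cdot 157^{2} + 376 \cdot 157\right) - 36500} = \sqrt{\left(2 + 2 \cdot 24649 + 59032\right) - 36500} = \sqrt{\left(2 + 49298 + 59032\right) - 36500} = \sqrt{108332 - 36500} = \sqrt{71832} = 2 \sqrt{17958}$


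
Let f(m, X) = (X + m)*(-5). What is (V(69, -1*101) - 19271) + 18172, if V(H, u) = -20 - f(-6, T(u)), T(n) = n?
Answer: -1654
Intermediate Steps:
f(m, X) = -5*X - 5*m
V(H, u) = -50 + 5*u (V(H, u) = -20 - (-5*u - 5*(-6)) = -20 - (-5*u + 30) = -20 - (30 - 5*u) = -20 + (-30 + 5*u) = -50 + 5*u)
(V(69, -1*101) - 19271) + 18172 = ((-50 + 5*(-1*101)) - 19271) + 18172 = ((-50 + 5*(-101)) - 19271) + 18172 = ((-50 - 505) - 19271) + 18172 = (-555 - 19271) + 18172 = -19826 + 18172 = -1654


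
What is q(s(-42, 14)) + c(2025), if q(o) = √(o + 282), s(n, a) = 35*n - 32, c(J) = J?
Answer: 2025 + 2*I*√305 ≈ 2025.0 + 34.929*I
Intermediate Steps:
s(n, a) = -32 + 35*n
q(o) = √(282 + o)
q(s(-42, 14)) + c(2025) = √(282 + (-32 + 35*(-42))) + 2025 = √(282 + (-32 - 1470)) + 2025 = √(282 - 1502) + 2025 = √(-1220) + 2025 = 2*I*√305 + 2025 = 2025 + 2*I*√305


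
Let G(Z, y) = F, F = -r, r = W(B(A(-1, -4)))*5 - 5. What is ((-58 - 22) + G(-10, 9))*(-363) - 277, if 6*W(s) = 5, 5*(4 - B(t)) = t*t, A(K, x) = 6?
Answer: 56921/2 ≈ 28461.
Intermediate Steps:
B(t) = 4 - t²/5 (B(t) = 4 - t*t/5 = 4 - t²/5)
W(s) = ⅚ (W(s) = (⅙)*5 = ⅚)
r = -⅚ (r = (⅚)*5 - 5 = 25/6 - 5 = -⅚ ≈ -0.83333)
F = ⅚ (F = -1*(-⅚) = ⅚ ≈ 0.83333)
G(Z, y) = ⅚
((-58 - 22) + G(-10, 9))*(-363) - 277 = ((-58 - 22) + ⅚)*(-363) - 277 = (-80 + ⅚)*(-363) - 277 = -475/6*(-363) - 277 = 57475/2 - 277 = 56921/2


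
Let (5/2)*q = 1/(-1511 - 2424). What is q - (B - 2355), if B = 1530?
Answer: 16231873/19675 ≈ 825.00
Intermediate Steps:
q = -2/19675 (q = 2/(5*(-1511 - 2424)) = (2/5)/(-3935) = (2/5)*(-1/3935) = -2/19675 ≈ -0.00010165)
q - (B - 2355) = -2/19675 - (1530 - 2355) = -2/19675 - 1*(-825) = -2/19675 + 825 = 16231873/19675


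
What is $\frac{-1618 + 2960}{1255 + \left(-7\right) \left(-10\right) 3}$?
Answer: $\frac{1342}{1465} \approx 0.91604$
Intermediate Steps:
$\frac{-1618 + 2960}{1255 + \left(-7\right) \left(-10\right) 3} = \frac{1342}{1255 + 70 \cdot 3} = \frac{1342}{1255 + 210} = \frac{1342}{1465}$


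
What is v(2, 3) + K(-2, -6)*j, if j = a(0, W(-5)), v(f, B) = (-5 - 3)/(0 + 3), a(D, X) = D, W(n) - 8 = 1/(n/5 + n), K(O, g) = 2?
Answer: -8/3 ≈ -2.6667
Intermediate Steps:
W(n) = 8 + 5/(6*n) (W(n) = 8 + 1/(n/5 + n) = 8 + 1/(6*n/5) = 8 + 5/(6*n))
v(f, B) = -8/3
j = 0
v(2, 3) + K(-2, -6)*j = -8/3 + 2*0 = -8/3 + 0 = -8/3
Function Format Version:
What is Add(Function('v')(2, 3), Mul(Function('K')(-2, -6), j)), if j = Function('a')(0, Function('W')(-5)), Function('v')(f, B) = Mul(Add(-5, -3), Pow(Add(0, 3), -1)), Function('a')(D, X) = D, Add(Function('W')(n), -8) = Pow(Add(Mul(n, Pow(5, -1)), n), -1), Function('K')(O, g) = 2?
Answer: Rational(-8, 3) ≈ -2.6667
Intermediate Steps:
Function('W')(n) = Add(8, Mul(Rational(5, 6), Pow(n, -1))) (Function('W')(n) = Add(8, Pow(Add(Mul(n, Pow(5, -1)), n), -1)) = Add(8, Pow(Add(Mul(n, Rational(1, 5)), n), -1)) = Add(8, Pow(Add(Mul(Rational(1, 5), n), n), -1)) = Add(8, Pow(Mul(Rational(6, 5), n), -1)) = Add(8, Mul(Rational(5, 6), Pow(n, -1))))
Function('v')(f, B) = Rational(-8, 3) (Function('v')(f, B) = Mul(-8, Pow(3, -1)) = Mul(-8, Rational(1, 3)) = Rational(-8, 3))
j = 0
Add(Function('v')(2, 3), Mul(Function('K')(-2, -6), j)) = Add(Rational(-8, 3), Mul(2, 0)) = Add(Rational(-8, 3), 0) = Rational(-8, 3)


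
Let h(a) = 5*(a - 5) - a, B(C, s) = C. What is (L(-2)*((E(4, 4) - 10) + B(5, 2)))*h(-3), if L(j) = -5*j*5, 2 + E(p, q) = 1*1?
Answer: 11100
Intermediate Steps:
E(p, q) = -1 (E(p, q) = -2 + 1*1 = -2 + 1 = -1)
L(j) = -25*j
h(a) = -25 + 4*a (h(a) = 5*(-5 + a) - a = (-25 + 5*a) - a = -25 + 4*a)
(L(-2)*((E(4, 4) - 10) + B(5, 2)))*h(-3) = ((-25*(-2))*((-1 - 10) + 5))*(-25 + 4*(-3)) = (50*(-11 + 5))*(-25 - 12) = (50*(-6))*(-37) = -300*(-37) = 11100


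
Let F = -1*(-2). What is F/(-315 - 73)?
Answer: -1/194 ≈ -0.0051546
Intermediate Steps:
F = 2
F/(-315 - 73) = 2/(-315 - 73) = 2/(-388) = 2*(-1/388) = -1/194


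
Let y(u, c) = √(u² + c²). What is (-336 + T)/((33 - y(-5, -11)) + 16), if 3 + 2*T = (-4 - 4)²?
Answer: -29939/4510 - 611*√146/4510 ≈ -8.2753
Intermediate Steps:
y(u, c) = √(c² + u²)
T = 61/2 (T = -3/2 + (-4 - 4)²/2 = -3/2 + (½)*(-8)² = -3/2 + (½)*64 = -3/2 + 32 = 61/2 ≈ 30.500)
(-336 + T)/((33 - y(-5, -11)) + 16) = (-336 + 61/2)/((33 - √((-11)² + (-5)²)) + 16) = -611/(2*((33 - √(121 + 25)) + 16)) = -611/(2*((33 - √146) + 16)) = -611/(2*(49 - √146))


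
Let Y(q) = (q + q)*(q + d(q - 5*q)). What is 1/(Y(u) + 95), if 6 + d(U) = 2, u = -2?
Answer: 1/119 ≈ 0.0084034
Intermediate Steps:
d(U) = -4 (d(U) = -6 + 2 = -4)
Y(q) = 2*q*(-4 + q) (Y(q) = (q + q)*(q - 4) = (2*q)*(-4 + q) = 2*q*(-4 + q))
1/(Y(u) + 95) = 1/(2*(-2)*(-4 - 2) + 95) = 1/(2*(-2)*(-6) + 95) = 1/(24 + 95) = 1/119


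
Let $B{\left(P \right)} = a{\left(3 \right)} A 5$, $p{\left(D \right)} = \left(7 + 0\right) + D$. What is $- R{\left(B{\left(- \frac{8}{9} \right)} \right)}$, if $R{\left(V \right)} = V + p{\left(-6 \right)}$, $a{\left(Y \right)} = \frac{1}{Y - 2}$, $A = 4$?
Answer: $-21$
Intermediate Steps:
$p{\left(D \right)} = 7 + D$
$a{\left(Y \right)} = \frac{1}{-2 + Y}$
$B{\left(P \right)} = 20$ ($B{\left(P \right)} = \frac{1}{-2 + 3} \cdot 4 \cdot 5 = 1^{-1} \cdot 4 \cdot 5 = 1 \cdot 4 \cdot 5 = 4 \cdot 5 = 20$)
$R{\left(V \right)} = 1 + V$ ($R{\left(V \right)} = V + \left(7 - 6\right) = V + 1 = 1 + V$)
$- R{\left(B{\left(- \frac{8}{9} \right)} \right)} = - (1 + 20) = \left(-1\right) 21 = -21$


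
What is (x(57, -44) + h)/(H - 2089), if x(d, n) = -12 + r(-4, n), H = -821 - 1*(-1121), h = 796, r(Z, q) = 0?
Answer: -784/1789 ≈ -0.43823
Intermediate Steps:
H = 300 (H = -821 + 1121 = 300)
x(d, n) = -12 (x(d, n) = -12 + 0 = -12)
(x(57, -44) + h)/(H - 2089) = (-12 + 796)/(300 - 2089) = 784/(-1789) = 784*(-1/1789) = -784/1789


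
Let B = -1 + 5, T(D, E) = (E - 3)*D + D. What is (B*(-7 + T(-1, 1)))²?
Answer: 576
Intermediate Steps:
T(D, E) = D + D*(-3 + E) (T(D, E) = (-3 + E)*D + D = D*(-3 + E) + D = D + D*(-3 + E))
B = 4
(B*(-7 + T(-1, 1)))² = (4*(-7 - (-2 + 1)))² = (4*(-7 - 1*(-1)))² = (4*(-7 + 1))² = (4*(-6))² = (-24)² = 576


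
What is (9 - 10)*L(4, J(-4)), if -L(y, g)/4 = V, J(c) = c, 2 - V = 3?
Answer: -4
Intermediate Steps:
V = -1 (V = 2 - 1*3 = 2 - 3 = -1)
L(y, g) = 4 (L(y, g) = -4*(-1) = 4)
(9 - 10)*L(4, J(-4)) = (9 - 10)*4 = -1*4 = -4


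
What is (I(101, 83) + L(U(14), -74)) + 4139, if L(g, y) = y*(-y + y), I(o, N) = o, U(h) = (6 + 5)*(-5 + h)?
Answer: 4240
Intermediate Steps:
U(h) = -55 + 11*h (U(h) = 11*(-5 + h) = -55 + 11*h)
L(g, y) = 0 (L(g, y) = y*0 = 0)
(I(101, 83) + L(U(14), -74)) + 4139 = (101 + 0) + 4139 = 101 + 4139 = 4240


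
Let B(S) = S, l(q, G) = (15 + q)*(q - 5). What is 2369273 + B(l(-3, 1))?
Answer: 2369177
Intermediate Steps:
l(q, G) = (-5 + q)*(15 + q) (l(q, G) = (15 + q)*(-5 + q) = (-5 + q)*(15 + q))
2369273 + B(l(-3, 1)) = 2369273 + (-75 + (-3)**2 + 10*(-3)) = 2369273 + (-75 + 9 - 30) = 2369273 - 96 = 2369177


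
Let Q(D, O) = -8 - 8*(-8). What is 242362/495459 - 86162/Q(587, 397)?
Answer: -21338083043/13872852 ≈ -1538.1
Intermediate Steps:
Q(D, O) = 56 (Q(D, O) = -8 + 64 = 56)
242362/495459 - 86162/Q(587, 397) = 242362/495459 - 86162/56 = 242362*(1/495459) - 86162*1/56 = 242362/495459 - 43081/28 = -21338083043/13872852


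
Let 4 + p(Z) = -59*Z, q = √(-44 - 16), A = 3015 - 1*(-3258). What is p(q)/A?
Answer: -4/6273 - 118*I*√15/6273 ≈ -0.00063765 - 0.072854*I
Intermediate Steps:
A = 6273 (A = 3015 + 3258 = 6273)
q = 2*I*√15 (q = √(-60) = 2*I*√15 ≈ 7.746*I)
p(Z) = -4 - 59*Z
p(q)/A = (-4 - 118*I*√15)/6273 = (-4 - 118*I*√15)*(1/6273) = -4/6273 - 118*I*√15/6273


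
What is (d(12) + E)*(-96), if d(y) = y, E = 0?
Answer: -1152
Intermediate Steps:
(d(12) + E)*(-96) = (12 + 0)*(-96) = 12*(-96) = -1152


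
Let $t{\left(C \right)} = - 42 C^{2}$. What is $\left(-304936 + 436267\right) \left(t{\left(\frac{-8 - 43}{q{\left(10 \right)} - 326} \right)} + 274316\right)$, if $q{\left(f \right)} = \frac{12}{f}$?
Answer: $\frac{6786733023378039}{188384} \approx 3.6026 \cdot 10^{10}$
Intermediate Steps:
$\left(-304936 + 436267\right) \left(t{\left(\frac{-8 - 43}{q{\left(10 \right)} - 326} \right)} + 274316\right) = \left(-304936 + 436267\right) \left(- 42 \left(\frac{-8 - 43}{\frac{12}{10} - 326}\right)^{2} + 274316\right) = 131331 \left(- 42 \left(- \frac{51}{12 \cdot \frac{1}{10} - 326}\right)^{2} + 274316\right) = 131331 \left(- 42 \left(- \frac{51}{\frac{6}{5} - 326}\right)^{2} + 274316\right) = 131331 \left(- 42 \left(- \frac{51}{- \frac{1624}{5}}\right)^{2} + 274316\right) = 131331 \left(- 42 \left(\left(-51\right) \left(- \frac{5}{1624}\right)\right)^{2} + 274316\right) = 131331 \left(- 42 \left(\frac{255}{1624}\right)^{2} + 274316\right) = 131331 \left(\left(-42\right) \frac{65025}{2637376} + 274316\right) = 131331 \left(- \frac{195075}{188384} + 274316\right) = 131331 \cdot \frac{51676550269}{188384} = \frac{6786733023378039}{188384}$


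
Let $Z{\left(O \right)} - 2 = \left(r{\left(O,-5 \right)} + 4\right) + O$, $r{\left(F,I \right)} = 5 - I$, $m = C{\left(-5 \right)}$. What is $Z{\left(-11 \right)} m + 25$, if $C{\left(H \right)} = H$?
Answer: $0$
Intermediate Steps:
$m = -5$
$Z{\left(O \right)} = 16 + O$ ($Z{\left(O \right)} = 2 + \left(\left(\left(5 - -5\right) + 4\right) + O\right) = 2 + \left(\left(\left(5 + 5\right) + 4\right) + O\right) = 2 + \left(\left(10 + 4\right) + O\right) = 2 + \left(14 + O\right) = 16 + O$)
$Z{\left(-11 \right)} m + 25 = \left(16 - 11\right) \left(-5\right) + 25 = 5 \left(-5\right) + 25 = -25 + 25 = 0$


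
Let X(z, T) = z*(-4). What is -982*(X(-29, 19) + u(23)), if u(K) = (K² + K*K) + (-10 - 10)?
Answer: -1133228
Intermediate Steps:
u(K) = -20 + 2*K² (u(K) = (K² + K²) - 20 = 2*K² - 20 = -20 + 2*K²)
X(z, T) = -4*z
-982*(X(-29, 19) + u(23)) = -982*(-4*(-29) + (-20 + 2*23²)) = -982*(116 + (-20 + 2*529)) = -982*(116 + (-20 + 1058)) = -982*(116 + 1038) = -982*1154 = -1133228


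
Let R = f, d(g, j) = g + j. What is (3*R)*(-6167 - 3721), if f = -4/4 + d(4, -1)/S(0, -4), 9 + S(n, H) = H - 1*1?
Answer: 252144/7 ≈ 36021.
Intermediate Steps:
S(n, H) = -10 + H (S(n, H) = -9 + (H - 1*1) = -9 + (H - 1) = -9 + (-1 + H) = -10 + H)
f = -17/14 (f = -4/4 + (4 - 1)/(-10 - 4) = -4*¼ + 3/(-14) = -1 + 3*(-1/14) = -1 - 3/14 = -17/14 ≈ -1.2143)
R = -17/14 ≈ -1.2143
(3*R)*(-6167 - 3721) = (3*(-17/14))*(-6167 - 3721) = -51/14*(-9888) = 252144/7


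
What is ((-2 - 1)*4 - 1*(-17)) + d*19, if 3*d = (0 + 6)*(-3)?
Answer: -109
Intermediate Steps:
d = -6 (d = ((0 + 6)*(-3))/3 = (6*(-3))/3 = (⅓)*(-18) = -6)
((-2 - 1)*4 - 1*(-17)) + d*19 = ((-2 - 1)*4 - 1*(-17)) - 6*19 = (-3*4 + 17) - 114 = (-12 + 17) - 114 = 5 - 114 = -109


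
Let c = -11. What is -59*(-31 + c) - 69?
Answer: 2409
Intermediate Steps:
-59*(-31 + c) - 69 = -59*(-31 - 11) - 69 = -59*(-42) - 69 = 2478 - 69 = 2409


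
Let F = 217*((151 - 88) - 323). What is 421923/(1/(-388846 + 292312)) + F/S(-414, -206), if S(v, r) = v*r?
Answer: -868402515213227/21321 ≈ -4.0730e+10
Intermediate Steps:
S(v, r) = r*v
F = -56420 (F = 217*(63 - 323) = 217*(-260) = -56420)
421923/(1/(-388846 + 292312)) + F/S(-414, -206) = 421923/(1/(-388846 + 292312)) - 56420/((-206*(-414))) = 421923/(1/(-96534)) - 56420/85284 = 421923/(-1/96534) - 56420*1/85284 = 421923*(-96534) - 14105/21321 = -40729914882 - 14105/21321 = -868402515213227/21321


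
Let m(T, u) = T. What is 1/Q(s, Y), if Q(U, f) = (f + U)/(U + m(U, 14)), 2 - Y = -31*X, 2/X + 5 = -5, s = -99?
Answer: 165/86 ≈ 1.9186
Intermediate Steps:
X = -1/5 (X = 2/(-5 - 5) = 2/(-10) = 2*(-1/10) = -1/5 ≈ -0.20000)
Y = -21/5 (Y = 2 - (-31)*(-1)/5 = 2 - 1*31/5 = 2 - 31/5 = -21/5 ≈ -4.2000)
Q(U, f) = (U + f)/(2*U) (Q(U, f) = (f + U)/(U + U) = (U + f)/((2*U)) = (U + f)*(1/(2*U)) = (U + f)/(2*U))
1/Q(s, Y) = 1/((1/2)*(-99 - 21/5)/(-99)) = 1/((1/2)*(-1/99)*(-516/5)) = 1/(86/165) = 165/86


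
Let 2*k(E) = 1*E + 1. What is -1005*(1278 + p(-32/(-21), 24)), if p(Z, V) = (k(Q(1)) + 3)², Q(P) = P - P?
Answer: -5186805/4 ≈ -1.2967e+6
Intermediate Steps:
Q(P) = 0
k(E) = ½ + E/2 (k(E) = (1*E + 1)/2 = (E + 1)/2 = (1 + E)/2 = ½ + E/2)
p(Z, V) = 49/4 (p(Z, V) = ((½ + (½)*0) + 3)² = ((½ + 0) + 3)² = (½ + 3)² = (7/2)² = 49/4)
-1005*(1278 + p(-32/(-21), 24)) = -1005*(1278 + 49/4) = -1005*5161/4 = -5186805/4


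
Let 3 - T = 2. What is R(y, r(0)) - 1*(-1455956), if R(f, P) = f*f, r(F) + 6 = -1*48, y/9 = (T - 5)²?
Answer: 1476692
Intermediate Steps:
T = 1 (T = 3 - 1*2 = 3 - 2 = 1)
y = 144 (y = 9*(1 - 5)² = 9*(-4)² = 9*16 = 144)
r(F) = -54 (r(F) = -6 - 1*48 = -6 - 48 = -54)
R(f, P) = f²
R(y, r(0)) - 1*(-1455956) = 144² - 1*(-1455956) = 20736 + 1455956 = 1476692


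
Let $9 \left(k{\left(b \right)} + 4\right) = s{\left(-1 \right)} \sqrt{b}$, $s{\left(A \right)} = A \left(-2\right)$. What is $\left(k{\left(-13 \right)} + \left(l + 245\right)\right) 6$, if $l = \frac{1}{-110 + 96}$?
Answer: $\frac{10119}{7} + \frac{4 i \sqrt{13}}{3} \approx 1445.6 + 4.8074 i$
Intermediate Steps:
$l = - \frac{1}{14}$ ($l = \frac{1}{-14} = - \frac{1}{14} \approx -0.071429$)
$s{\left(A \right)} = - 2 A$
$k{\left(b \right)} = -4 + \frac{2 \sqrt{b}}{9}$ ($k{\left(b \right)} = -4 + \frac{\left(-2\right) \left(-1\right) \sqrt{b}}{9} = -4 + \frac{2 \sqrt{b}}{9}$)
$\left(k{\left(-13 \right)} + \left(l + 245\right)\right) 6 = \left(\left(-4 + \frac{2 \sqrt{-13}}{9}\right) + \left(- \frac{1}{14} + 245\right)\right) 6 = \left(\left(-4 + \frac{2 i \sqrt{13}}{9}\right) + \frac{3429}{14}\right) 6 = \left(\frac{3373}{14} + \frac{2 i \sqrt{13}}{9}\right) 6 = \frac{10119}{7} + \frac{4 i \sqrt{13}}{3}$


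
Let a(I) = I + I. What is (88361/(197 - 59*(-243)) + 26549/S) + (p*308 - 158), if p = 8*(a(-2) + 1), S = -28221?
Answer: -238048502545/31551078 ≈ -7544.9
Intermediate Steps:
a(I) = 2*I
p = -24 (p = 8*(2*(-2) + 1) = 8*(-4 + 1) = 8*(-3) = -24)
(88361/(197 - 59*(-243)) + 26549/S) + (p*308 - 158) = (88361/(197 - 59*(-243)) + 26549/(-28221)) + (-24*308 - 158) = (88361/(197 + 14337) + 26549*(-1/28221)) + (-7392 - 158) = (88361/14534 - 26549/28221) - 7550 = (88361*(1/14534) - 26549/28221) - 7550 = (6797/1118 - 26549/28221) - 7550 = 162136355/31551078 - 7550 = -238048502545/31551078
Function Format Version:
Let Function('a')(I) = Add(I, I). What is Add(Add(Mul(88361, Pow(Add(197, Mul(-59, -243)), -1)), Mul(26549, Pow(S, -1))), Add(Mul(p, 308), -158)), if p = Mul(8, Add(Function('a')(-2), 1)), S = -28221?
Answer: Rational(-238048502545, 31551078) ≈ -7544.9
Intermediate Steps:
Function('a')(I) = Mul(2, I)
p = -24 (p = Mul(8, Add(Mul(2, -2), 1)) = Mul(8, Add(-4, 1)) = Mul(8, -3) = -24)
Add(Add(Mul(88361, Pow(Add(197, Mul(-59, -243)), -1)), Mul(26549, Pow(S, -1))), Add(Mul(p, 308), -158)) = Add(Add(Mul(88361, Pow(Add(197, Mul(-59, -243)), -1)), Mul(26549, Pow(-28221, -1))), Add(Mul(-24, 308), -158)) = Add(Add(Mul(88361, Pow(Add(197, 14337), -1)), Mul(26549, Rational(-1, 28221))), Add(-7392, -158)) = Add(Add(Mul(88361, Pow(14534, -1)), Rational(-26549, 28221)), -7550) = Add(Add(Mul(88361, Rational(1, 14534)), Rational(-26549, 28221)), -7550) = Add(Add(Rational(6797, 1118), Rational(-26549, 28221)), -7550) = Add(Rational(162136355, 31551078), -7550) = Rational(-238048502545, 31551078)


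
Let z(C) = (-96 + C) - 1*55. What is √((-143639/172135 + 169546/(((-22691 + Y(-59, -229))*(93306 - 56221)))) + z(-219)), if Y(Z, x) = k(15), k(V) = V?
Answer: I*√3108194142605819775710332726/2895102278942 ≈ 19.257*I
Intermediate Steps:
Y(Z, x) = 15
z(C) = -151 + C (z(C) = (-96 + C) - 55 = -151 + C)
√((-143639/172135 + 169546/(((-22691 + Y(-59, -229))*(93306 - 56221)))) + z(-219)) = √((-143639/172135 + 169546/(((-22691 + 15)*(93306 - 56221)))) + (-151 - 219)) = √((-143639*1/172135 + 169546/((-22676*37085))) - 370) = √((-143639/172135 + 169546/(-840939460)) - 370) = √((-143639/172135 + 169546*(-1/840939460)) - 370) = √((-143639/172135 - 84773/420469730) - 370) = √(-2416417757913/2895102278942 - 370) = √(-1073604260966453/2895102278942) = I*√3108194142605819775710332726/2895102278942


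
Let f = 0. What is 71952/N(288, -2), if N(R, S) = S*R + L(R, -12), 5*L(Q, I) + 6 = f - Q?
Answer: -59960/529 ≈ -113.35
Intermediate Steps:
L(Q, I) = -6/5 - Q/5 (L(Q, I) = -6/5 + (0 - Q)/5 = -6/5 + (-Q)/5 = -6/5 - Q/5)
N(R, S) = -6/5 - R/5 + R*S (N(R, S) = S*R + (-6/5 - R/5) = R*S + (-6/5 - R/5) = -6/5 - R/5 + R*S)
71952/N(288, -2) = 71952/(-6/5 - ⅕*288 + 288*(-2)) = 71952/(-6/5 - 288/5 - 576) = 71952/(-3174/5) = 71952*(-5/3174) = -59960/529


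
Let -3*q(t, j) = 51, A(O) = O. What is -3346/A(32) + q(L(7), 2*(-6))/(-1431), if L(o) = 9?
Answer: -2393791/22896 ≈ -104.55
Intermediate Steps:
q(t, j) = -17 (q(t, j) = -⅓*51 = -17)
-3346/A(32) + q(L(7), 2*(-6))/(-1431) = -3346/32 - 17/(-1431) = -3346*1/32 - 17*(-1/1431) = -1673/16 + 17/1431 = -2393791/22896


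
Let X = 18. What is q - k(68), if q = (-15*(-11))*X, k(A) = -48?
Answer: 3018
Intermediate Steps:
q = 2970 (q = -15*(-11)*18 = 165*18 = 2970)
q - k(68) = 2970 - 1*(-48) = 2970 + 48 = 3018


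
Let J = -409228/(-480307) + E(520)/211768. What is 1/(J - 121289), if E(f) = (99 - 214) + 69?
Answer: -50856826388/6168330296123641 ≈ -8.2448e-6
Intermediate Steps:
E(f) = -46 (E(f) = -115 + 69 = -46)
J = 43319650491/50856826388 (J = -409228/(-480307) - 46/211768 = -409228*(-1/480307) - 46*1/211768 = 409228/480307 - 23/105884 = 43319650491/50856826388 ≈ 0.85180)
1/(J - 121289) = 1/(43319650491/50856826388 - 121289) = 1/(-6168330296123641/50856826388) = -50856826388/6168330296123641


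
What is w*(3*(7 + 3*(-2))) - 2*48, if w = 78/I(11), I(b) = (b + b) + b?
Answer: -978/11 ≈ -88.909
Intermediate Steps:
I(b) = 3*b (I(b) = 2*b + b = 3*b)
w = 26/11 (w = 78/((3*11)) = 78/33 = 78*(1/33) = 26/11 ≈ 2.3636)
w*(3*(7 + 3*(-2))) - 2*48 = 26*(3*(7 + 3*(-2)))/11 - 2*48 = 26*(3*(7 - 6))/11 - 96 = 26*(3*1)/11 - 96 = (26/11)*3 - 96 = 78/11 - 96 = -978/11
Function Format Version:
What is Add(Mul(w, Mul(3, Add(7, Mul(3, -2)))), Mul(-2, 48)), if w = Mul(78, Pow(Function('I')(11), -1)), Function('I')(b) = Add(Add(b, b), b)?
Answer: Rational(-978, 11) ≈ -88.909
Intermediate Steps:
Function('I')(b) = Mul(3, b) (Function('I')(b) = Add(Mul(2, b), b) = Mul(3, b))
w = Rational(26, 11) (w = Mul(78, Pow(Mul(3, 11), -1)) = Mul(78, Pow(33, -1)) = Mul(78, Rational(1, 33)) = Rational(26, 11) ≈ 2.3636)
Add(Mul(w, Mul(3, Add(7, Mul(3, -2)))), Mul(-2, 48)) = Add(Mul(Rational(26, 11), Mul(3, Add(7, Mul(3, -2)))), Mul(-2, 48)) = Add(Mul(Rational(26, 11), Mul(3, Add(7, -6))), -96) = Add(Mul(Rational(26, 11), Mul(3, 1)), -96) = Add(Mul(Rational(26, 11), 3), -96) = Add(Rational(78, 11), -96) = Rational(-978, 11)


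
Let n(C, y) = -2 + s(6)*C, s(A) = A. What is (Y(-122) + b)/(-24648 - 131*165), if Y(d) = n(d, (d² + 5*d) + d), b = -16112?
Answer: 16846/46263 ≈ 0.36414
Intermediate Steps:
n(C, y) = -2 + 6*C
Y(d) = -2 + 6*d
(Y(-122) + b)/(-24648 - 131*165) = ((-2 + 6*(-122)) - 16112)/(-24648 - 131*165) = ((-2 - 732) - 16112)/(-24648 - 21615) = (-734 - 16112)/(-46263) = -16846*(-1/46263) = 16846/46263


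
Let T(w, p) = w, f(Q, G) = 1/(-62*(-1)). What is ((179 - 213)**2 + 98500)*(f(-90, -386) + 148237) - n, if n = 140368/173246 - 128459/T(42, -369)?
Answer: 1666112836990499459/112783146 ≈ 1.4773e+10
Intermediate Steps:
f(Q, G) = 1/62
n = -11124556229/3638166 (n = 140368/173246 - 128459/42 = 140368*(1/173246) - 128459*1/42 = 70184/86623 - 128459/42 = -11124556229/3638166 ≈ -3057.7)
((179 - 213)**2 + 98500)*(f(-90, -386) + 148237) - n = ((179 - 213)**2 + 98500)*(1/62 + 148237) - 1*(-11124556229/3638166) = ((-34)**2 + 98500)*(9190695/62) + 11124556229/3638166 = (1156 + 98500)*(9190695/62) + 11124556229/3638166 = 99656*(9190695/62) + 11124556229/3638166 = 457953950460/31 + 11124556229/3638166 = 1666112836990499459/112783146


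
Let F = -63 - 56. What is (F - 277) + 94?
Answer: -302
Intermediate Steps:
F = -119
(F - 277) + 94 = (-119 - 277) + 94 = -396 + 94 = -302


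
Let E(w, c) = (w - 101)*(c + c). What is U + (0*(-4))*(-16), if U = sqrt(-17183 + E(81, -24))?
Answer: I*sqrt(16223) ≈ 127.37*I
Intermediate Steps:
E(w, c) = 2*c*(-101 + w) (E(w, c) = (-101 + w)*(2*c) = 2*c*(-101 + w))
U = I*sqrt(16223) (U = sqrt(-17183 + 2*(-24)*(-101 + 81)) = sqrt(-17183 + 2*(-24)*(-20)) = sqrt(-17183 + 960) = sqrt(-16223) = I*sqrt(16223) ≈ 127.37*I)
U + (0*(-4))*(-16) = I*sqrt(16223) + (0*(-4))*(-16) = I*sqrt(16223) + 0*(-16) = I*sqrt(16223) + 0 = I*sqrt(16223)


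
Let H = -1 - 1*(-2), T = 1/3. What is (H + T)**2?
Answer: 16/9 ≈ 1.7778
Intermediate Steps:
T = 1/3 ≈ 0.33333
H = 1 (H = -1 + 2 = 1)
(H + T)**2 = (1 + 1/3)**2 = (4/3)**2 = 16/9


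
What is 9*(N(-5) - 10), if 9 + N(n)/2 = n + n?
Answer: -432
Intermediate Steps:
N(n) = -18 + 4*n (N(n) = -18 + 2*(n + n) = -18 + 2*(2*n) = -18 + 4*n)
9*(N(-5) - 10) = 9*((-18 + 4*(-5)) - 10) = 9*((-18 - 20) - 10) = 9*(-38 - 10) = 9*(-48) = -432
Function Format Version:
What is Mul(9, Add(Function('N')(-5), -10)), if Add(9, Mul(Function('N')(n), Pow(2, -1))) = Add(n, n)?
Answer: -432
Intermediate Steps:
Function('N')(n) = Add(-18, Mul(4, n)) (Function('N')(n) = Add(-18, Mul(2, Add(n, n))) = Add(-18, Mul(2, Mul(2, n))) = Add(-18, Mul(4, n)))
Mul(9, Add(Function('N')(-5), -10)) = Mul(9, Add(Add(-18, Mul(4, -5)), -10)) = Mul(9, Add(Add(-18, -20), -10)) = Mul(9, Add(-38, -10)) = Mul(9, -48) = -432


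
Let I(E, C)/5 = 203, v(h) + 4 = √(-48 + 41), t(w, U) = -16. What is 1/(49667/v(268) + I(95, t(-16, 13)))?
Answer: (√7 + 4*I)/(-45607*I + 1015*√7) ≈ -8.3999e-5 + 6.2958e-5*I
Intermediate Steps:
v(h) = -4 + I*√7 (v(h) = -4 + √(-48 + 41) = -4 + √(-7) = -4 + I*√7)
I(E, C) = 1015 (I(E, C) = 5*203 = 1015)
1/(49667/v(268) + I(95, t(-16, 13))) = 1/(49667/(-4 + I*√7) + 1015) = 1/(1015 + 49667/(-4 + I*√7))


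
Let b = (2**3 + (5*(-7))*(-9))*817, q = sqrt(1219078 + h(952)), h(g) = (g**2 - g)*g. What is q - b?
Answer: -263891 + sqrt(863114182) ≈ -2.3451e+5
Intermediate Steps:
h(g) = g*(g**2 - g)
q = sqrt(863114182) (q = sqrt(1219078 + 952**2*(-1 + 952)) = sqrt(1219078 + 906304*951) = sqrt(1219078 + 861895104) = sqrt(863114182) ≈ 29379.)
b = 263891 (b = (8 - 35*(-9))*817 = (8 + 315)*817 = 323*817 = 263891)
q - b = sqrt(863114182) - 1*263891 = sqrt(863114182) - 263891 = -263891 + sqrt(863114182)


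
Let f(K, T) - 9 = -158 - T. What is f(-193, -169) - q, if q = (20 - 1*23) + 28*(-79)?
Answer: 2235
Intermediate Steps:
f(K, T) = -149 - T (f(K, T) = 9 + (-158 - T) = -149 - T)
q = -2215 (q = (20 - 23) - 2212 = -3 - 2212 = -2215)
f(-193, -169) - q = (-149 - 1*(-169)) - 1*(-2215) = (-149 + 169) + 2215 = 20 + 2215 = 2235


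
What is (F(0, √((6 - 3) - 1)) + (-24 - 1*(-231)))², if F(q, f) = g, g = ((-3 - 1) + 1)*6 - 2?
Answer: 34969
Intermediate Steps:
g = -20 (g = (-4 + 1)*6 - 2 = -3*6 - 2 = -18 - 2 = -20)
F(q, f) = -20
(F(0, √((6 - 3) - 1)) + (-24 - 1*(-231)))² = (-20 + (-24 - 1*(-231)))² = (-20 + (-24 + 231))² = (-20 + 207)² = 187² = 34969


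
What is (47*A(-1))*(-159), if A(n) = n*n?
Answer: -7473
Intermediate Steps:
A(n) = n²
(47*A(-1))*(-159) = (47*(-1)²)*(-159) = (47*1)*(-159) = 47*(-159) = -7473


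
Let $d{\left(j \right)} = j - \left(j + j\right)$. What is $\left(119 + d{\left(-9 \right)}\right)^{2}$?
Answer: $16384$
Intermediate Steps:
$d{\left(j \right)} = - j$ ($d{\left(j \right)} = j - 2 j = - j$)
$\left(119 + d{\left(-9 \right)}\right)^{2} = \left(119 - -9\right)^{2} = \left(119 + 9\right)^{2} = 128^{2} = 16384$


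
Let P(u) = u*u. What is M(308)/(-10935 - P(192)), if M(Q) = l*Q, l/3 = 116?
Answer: -35728/15933 ≈ -2.2424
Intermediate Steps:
P(u) = u²
l = 348 (l = 3*116 = 348)
M(Q) = 348*Q
M(308)/(-10935 - P(192)) = (348*308)/(-10935 - 1*192²) = 107184/(-10935 - 1*36864) = 107184/(-10935 - 36864) = 107184/(-47799) = 107184*(-1/47799) = -35728/15933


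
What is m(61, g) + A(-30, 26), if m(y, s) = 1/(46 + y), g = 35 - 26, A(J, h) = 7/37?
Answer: 786/3959 ≈ 0.19853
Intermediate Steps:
A(J, h) = 7/37 (A(J, h) = 7*(1/37) = 7/37)
g = 9
m(61, g) + A(-30, 26) = 1/(46 + 61) + 7/37 = 1/107 + 7/37 = 786/3959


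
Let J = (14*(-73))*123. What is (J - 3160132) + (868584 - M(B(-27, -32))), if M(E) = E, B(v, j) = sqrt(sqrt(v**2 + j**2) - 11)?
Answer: -2417254 - sqrt(-11 + sqrt(1753)) ≈ -2.4173e+6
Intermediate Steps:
B(v, j) = sqrt(-11 + sqrt(j**2 + v**2)) (B(v, j) = sqrt(sqrt(j**2 + v**2) - 11) = sqrt(-11 + sqrt(j**2 + v**2)))
J = -125706 (J = -1022*123 = -125706)
(J - 3160132) + (868584 - M(B(-27, -32))) = (-125706 - 3160132) + (868584 - sqrt(-11 + sqrt((-32)**2 + (-27)**2))) = -3285838 + (868584 - sqrt(-11 + sqrt(1024 + 729))) = -3285838 + (868584 - sqrt(-11 + sqrt(1753))) = -2417254 - sqrt(-11 + sqrt(1753))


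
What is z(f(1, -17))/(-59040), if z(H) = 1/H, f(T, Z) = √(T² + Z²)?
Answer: -√290/17121600 ≈ -9.9461e-7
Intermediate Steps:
z(f(1, -17))/(-59040) = 1/(√(1² + (-17)²)*(-59040)) = -1/59040/√(1 + 289) = -1/59040/√290 = (√290/290)*(-1/59040) = -√290/17121600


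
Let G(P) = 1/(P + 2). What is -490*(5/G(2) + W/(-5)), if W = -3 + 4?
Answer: -9702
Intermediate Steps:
W = 1
G(P) = 1/(2 + P)
-490*(5/G(2) + W/(-5)) = -490*(5/(1/(2 + 2)) + 1/(-5)) = -490*(5/(1/4) + 1*(-⅕)) = -490*(5/(¼) - ⅕) = -490*(5*4 - ⅕) = -490*(20 - ⅕) = -490*99/5 = -9702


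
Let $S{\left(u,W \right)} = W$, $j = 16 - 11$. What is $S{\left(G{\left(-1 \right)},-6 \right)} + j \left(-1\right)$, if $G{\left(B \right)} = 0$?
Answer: $-11$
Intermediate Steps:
$j = 5$
$S{\left(G{\left(-1 \right)},-6 \right)} + j \left(-1\right) = -6 + 5 \left(-1\right) = -6 - 5 = -11$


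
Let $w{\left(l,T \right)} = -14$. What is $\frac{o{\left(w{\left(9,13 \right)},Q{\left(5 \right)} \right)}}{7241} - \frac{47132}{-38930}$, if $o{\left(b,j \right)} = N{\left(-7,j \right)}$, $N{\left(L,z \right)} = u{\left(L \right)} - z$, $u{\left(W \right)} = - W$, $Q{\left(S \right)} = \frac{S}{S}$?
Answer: $\frac{170758196}{140946065} \approx 1.2115$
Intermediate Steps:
$Q{\left(S \right)} = 1$
$N{\left(L,z \right)} = - L - z$
$o{\left(b,j \right)} = 7 - j$ ($o{\left(b,j \right)} = \left(-1\right) \left(-7\right) - j = 7 - j$)
$\frac{o{\left(w{\left(9,13 \right)},Q{\left(5 \right)} \right)}}{7241} - \frac{47132}{-38930} = \frac{7 - 1}{7241} - \frac{47132}{-38930} = \left(7 - 1\right) \frac{1}{7241} - - \frac{23566}{19465} = 6 \cdot \frac{1}{7241} + \frac{23566}{19465} = \frac{6}{7241} + \frac{23566}{19465} = \frac{170758196}{140946065}$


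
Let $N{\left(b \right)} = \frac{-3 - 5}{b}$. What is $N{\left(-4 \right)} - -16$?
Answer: $18$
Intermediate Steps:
$N{\left(b \right)} = - \frac{8}{b}$
$N{\left(-4 \right)} - -16 = - \frac{8}{-4} - -16 = \left(-8\right) \left(- \frac{1}{4}\right) + 16 = 2 + 16 = 18$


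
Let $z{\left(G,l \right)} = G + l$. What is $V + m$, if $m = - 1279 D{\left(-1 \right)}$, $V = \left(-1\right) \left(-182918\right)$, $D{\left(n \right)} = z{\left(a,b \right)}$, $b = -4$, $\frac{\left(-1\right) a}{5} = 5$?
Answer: $220009$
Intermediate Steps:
$a = -25$ ($a = \left(-5\right) 5 = -25$)
$D{\left(n \right)} = -29$ ($D{\left(n \right)} = -25 - 4 = -29$)
$V = 182918$
$m = 37091$ ($m = \left(-1279\right) \left(-29\right) = 37091$)
$V + m = 182918 + 37091 = 220009$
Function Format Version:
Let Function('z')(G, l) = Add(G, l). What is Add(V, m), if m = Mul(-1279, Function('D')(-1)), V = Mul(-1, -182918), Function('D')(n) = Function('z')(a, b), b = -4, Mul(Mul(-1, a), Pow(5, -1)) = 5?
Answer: 220009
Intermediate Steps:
a = -25 (a = Mul(-5, 5) = -25)
Function('D')(n) = -29 (Function('D')(n) = Add(-25, -4) = -29)
V = 182918
m = 37091 (m = Mul(-1279, -29) = 37091)
Add(V, m) = Add(182918, 37091) = 220009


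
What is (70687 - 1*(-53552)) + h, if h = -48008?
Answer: 76231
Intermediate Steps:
(70687 - 1*(-53552)) + h = (70687 - 1*(-53552)) - 48008 = (70687 + 53552) - 48008 = 124239 - 48008 = 76231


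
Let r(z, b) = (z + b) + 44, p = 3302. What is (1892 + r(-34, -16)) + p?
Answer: 5188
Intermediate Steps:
r(z, b) = 44 + b + z (r(z, b) = (b + z) + 44 = 44 + b + z)
(1892 + r(-34, -16)) + p = (1892 + (44 - 16 - 34)) + 3302 = (1892 - 6) + 3302 = 1886 + 3302 = 5188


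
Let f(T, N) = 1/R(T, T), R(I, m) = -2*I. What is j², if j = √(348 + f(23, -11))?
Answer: 16007/46 ≈ 347.98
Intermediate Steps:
f(T, N) = -1/(2*T) (f(T, N) = 1/(-2*T) = -1/(2*T))
j = √736322/46 (j = √(348 - ½/23) = √(348 - ½*1/23) = √(348 - 1/46) = √(16007/46) = √736322/46 ≈ 18.654)
j² = (√736322/46)² = 16007/46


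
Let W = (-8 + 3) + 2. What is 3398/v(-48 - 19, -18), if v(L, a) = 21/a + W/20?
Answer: -203880/79 ≈ -2580.8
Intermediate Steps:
W = -3 (W = -5 + 2 = -3)
v(L, a) = -3/20 + 21/a (v(L, a) = 21/a - 3/20 = -3/20 + 21/a)
3398/v(-48 - 19, -18) = 3398/(-3/20 + 21/(-18)) = 3398/(-3/20 + 21*(-1/18)) = 3398/(-3/20 - 7/6) = 3398/(-79/60) = 3398*(-60/79) = -203880/79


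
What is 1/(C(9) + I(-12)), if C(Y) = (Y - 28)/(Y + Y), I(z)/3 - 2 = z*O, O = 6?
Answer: -18/3799 ≈ -0.0047381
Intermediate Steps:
I(z) = 6 + 18*z (I(z) = 6 + 3*(z*6) = 6 + 3*(6*z) = 6 + 18*z)
C(Y) = (-28 + Y)/(2*Y) (C(Y) = (-28 + Y)/((2*Y)) = (-28 + Y)*(1/(2*Y)) = (-28 + Y)/(2*Y))
1/(C(9) + I(-12)) = 1/((½)*(-28 + 9)/9 + (6 + 18*(-12))) = 1/((½)*(⅑)*(-19) + (6 - 216)) = 1/(-19/18 - 210) = 1/(-3799/18) = -18/3799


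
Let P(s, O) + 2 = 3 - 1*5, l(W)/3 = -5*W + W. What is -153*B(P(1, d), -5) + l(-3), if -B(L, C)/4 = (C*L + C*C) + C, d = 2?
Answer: 24516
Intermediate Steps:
l(W) = -12*W (l(W) = 3*(-5*W + W) = 3*(-4*W) = -12*W)
P(s, O) = -4 (P(s, O) = -2 + (3 - 1*5) = -2 + (3 - 5) = -2 - 2 = -4)
B(L, C) = -4*C - 4*C² - 4*C*L (B(L, C) = -4*((C*L + C*C) + C) = -4*((C*L + C²) + C) = -4*((C² + C*L) + C) = -4*(C + C² + C*L) = -4*C - 4*C² - 4*C*L)
-153*B(P(1, d), -5) + l(-3) = -(-612)*(-5)*(1 - 5 - 4) - 12*(-3) = -(-612)*(-5)*(-8) + 36 = -153*(-160) + 36 = 24480 + 36 = 24516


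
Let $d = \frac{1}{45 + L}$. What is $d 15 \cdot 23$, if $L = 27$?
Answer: $\frac{115}{24} \approx 4.7917$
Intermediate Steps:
$d = \frac{1}{72}$ ($d = \frac{1}{45 + 27} = \frac{1}{72} \approx 0.013889$)
$d 15 \cdot 23 = \frac{1}{72} \cdot 15 \cdot 23 = \frac{5}{24} \cdot 23 = \frac{115}{24}$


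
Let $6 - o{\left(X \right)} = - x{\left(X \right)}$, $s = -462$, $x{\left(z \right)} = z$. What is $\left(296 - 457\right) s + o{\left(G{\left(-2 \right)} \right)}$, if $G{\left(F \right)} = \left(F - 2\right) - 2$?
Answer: $74382$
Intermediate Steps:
$G{\left(F \right)} = -4 + F$ ($G{\left(F \right)} = \left(-2 + F\right) - 2 = -4 + F$)
$o{\left(X \right)} = 6 + X$ ($o{\left(X \right)} = 6 - - X = 6 + X$)
$\left(296 - 457\right) s + o{\left(G{\left(-2 \right)} \right)} = \left(296 - 457\right) \left(-462\right) + \left(6 - 6\right) = \left(-161\right) \left(-462\right) + 0 = 74382 + 0 = 74382$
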